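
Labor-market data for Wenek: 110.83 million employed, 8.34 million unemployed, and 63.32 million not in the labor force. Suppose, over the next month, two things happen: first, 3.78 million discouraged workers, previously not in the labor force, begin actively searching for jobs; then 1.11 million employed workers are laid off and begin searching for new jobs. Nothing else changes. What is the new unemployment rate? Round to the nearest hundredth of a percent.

New unemployment rate ≈ 10.76%.

Initially, labor force = 110.83 + 8.34 = 119.17 million, so u = 8.34/119.17 = 7.00%.
After the first change, unemployed and labor force both rise by 3.78 → E = 110.83, U = 12.12, labor force = 122.95 million.
After the second change, employed falls and unemployed rises by 1.11; labor force unchanged → E = 109.72, U = 13.23, labor force = 122.95 million.
New unemployment rate = 13.23 / 122.95 = 10.76%.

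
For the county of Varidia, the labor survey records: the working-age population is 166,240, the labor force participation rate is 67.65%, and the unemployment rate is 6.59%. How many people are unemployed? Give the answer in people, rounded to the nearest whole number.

About 7,411 are unemployed.

Labor force = 0.6765 × 166,240 = 112,461.
Unemployed = 0.0659 × 112,461 ≈ 7,411.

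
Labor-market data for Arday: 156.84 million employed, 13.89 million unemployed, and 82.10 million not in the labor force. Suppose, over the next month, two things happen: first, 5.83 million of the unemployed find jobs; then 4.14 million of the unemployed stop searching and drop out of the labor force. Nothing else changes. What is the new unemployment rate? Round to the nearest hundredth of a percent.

Initially, labor force = 156.84 + 13.89 = 170.73 million, so u = 13.89/170.73 = 8.14%.
After the first change, unemployed falls and employed rises by 5.83; labor force unchanged → E = 162.67, U = 8.06, labor force = 170.73 million.
After the second change, unemployed and labor force both fall by 4.14 → E = 162.67, U = 3.92, labor force = 166.59 million.
New unemployment rate = 3.92 / 166.59 = 2.35%.

New unemployment rate ≈ 2.35%.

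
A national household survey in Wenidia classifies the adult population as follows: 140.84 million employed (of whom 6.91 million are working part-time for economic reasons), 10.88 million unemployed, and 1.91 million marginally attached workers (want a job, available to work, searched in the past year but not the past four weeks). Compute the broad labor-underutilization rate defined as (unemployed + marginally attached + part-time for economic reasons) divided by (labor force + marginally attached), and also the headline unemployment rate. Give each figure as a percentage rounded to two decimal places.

Broad underutilization rate ≈ 12.82%; headline unemployment rate ≈ 7.17%.

Labor force = 140.84 + 10.88 = 151.72 million.
Numerator = 10.88 + 1.91 + 6.91 = 19.70 million.
Denominator = 151.72 + 1.91 = 153.63 million.
Broad rate = 19.70 / 153.63 = 12.82%.
Headline unemployment rate = 10.88 / 151.72 = 7.17%.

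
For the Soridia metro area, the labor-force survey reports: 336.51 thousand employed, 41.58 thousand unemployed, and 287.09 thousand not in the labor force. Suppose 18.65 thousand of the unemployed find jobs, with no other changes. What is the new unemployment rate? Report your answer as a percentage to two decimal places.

New unemployment rate ≈ 6.06%.

Initially, labor force = 336.51 + 41.58 = 378.09 thousand, so u = 41.58/378.09 = 11.00%.
After the change, unemployed falls and employed rises by 18.65; labor force unchanged → E = 355.16, U = 22.93, labor force = 378.09 thousand.
New unemployment rate = 22.93 / 378.09 = 6.06%.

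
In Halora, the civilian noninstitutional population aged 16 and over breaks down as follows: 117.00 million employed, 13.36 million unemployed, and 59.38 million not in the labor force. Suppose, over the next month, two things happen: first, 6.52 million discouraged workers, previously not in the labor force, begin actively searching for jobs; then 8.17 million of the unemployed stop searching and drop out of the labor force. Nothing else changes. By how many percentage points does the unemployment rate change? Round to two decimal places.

The unemployment rate changes by −1.15 percentage points.

Initially, labor force = 117.00 + 13.36 = 130.36 million, so u = 13.36/130.36 = 10.25%.
After the first change, unemployed and labor force both rise by 6.52 → E = 117.00, U = 19.88, labor force = 136.88 million.
After the second change, unemployed and labor force both fall by 8.17 → E = 117.00, U = 11.71, labor force = 128.71 million.
New unemployment rate = 11.71 / 128.71 = 9.10%.
Change = 9.10% − 10.25% = −1.15 percentage points.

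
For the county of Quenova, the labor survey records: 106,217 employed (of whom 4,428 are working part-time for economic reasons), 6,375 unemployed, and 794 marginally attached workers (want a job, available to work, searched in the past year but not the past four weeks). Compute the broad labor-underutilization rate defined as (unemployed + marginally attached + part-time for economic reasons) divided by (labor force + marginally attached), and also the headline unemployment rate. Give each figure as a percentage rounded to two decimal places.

Broad underutilization rate ≈ 10.23%; headline unemployment rate ≈ 5.66%.

Labor force = 106,217 + 6,375 = 112,592.
Numerator = 6,375 + 794 + 4,428 = 11,597.
Denominator = 112,592 + 794 = 113,386.
Broad rate = 11,597 / 113,386 = 10.23%.
Headline unemployment rate = 6,375 / 112,592 = 5.66%.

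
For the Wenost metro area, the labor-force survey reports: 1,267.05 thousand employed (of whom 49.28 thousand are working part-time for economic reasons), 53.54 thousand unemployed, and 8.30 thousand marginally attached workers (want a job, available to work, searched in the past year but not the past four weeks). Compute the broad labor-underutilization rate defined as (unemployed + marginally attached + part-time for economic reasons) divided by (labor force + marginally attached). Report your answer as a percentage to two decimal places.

Labor force = 1,267.05 + 53.54 = 1,320.59 thousand.
Numerator = 53.54 + 8.30 + 49.28 = 111.12 thousand.
Denominator = 1,320.59 + 8.30 = 1,328.89 thousand.
Broad rate = 111.12 / 1,328.89 = 8.36%.

Broad underutilization rate ≈ 8.36%.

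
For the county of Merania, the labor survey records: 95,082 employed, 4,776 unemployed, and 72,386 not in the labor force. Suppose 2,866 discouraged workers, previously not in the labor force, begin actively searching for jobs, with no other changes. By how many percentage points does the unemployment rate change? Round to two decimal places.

Initially, labor force = 95,082 + 4,776 = 99,858, so u = 4,776/99,858 = 4.78%.
After the change, unemployed and labor force both rise by 2,866 → E = 95,082, U = 7,642, labor force = 102,724.
New unemployment rate = 7,642 / 102,724 = 7.44%.
Change = 7.44% − 4.78% = +2.66 percentage points.

The unemployment rate changes by +2.66 percentage points.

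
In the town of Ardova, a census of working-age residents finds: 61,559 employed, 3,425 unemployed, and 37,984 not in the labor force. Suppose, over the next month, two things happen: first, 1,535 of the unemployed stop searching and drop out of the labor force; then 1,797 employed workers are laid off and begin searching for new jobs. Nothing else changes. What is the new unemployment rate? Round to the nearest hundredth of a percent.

Initially, labor force = 61,559 + 3,425 = 64,984, so u = 3,425/64,984 = 5.27%.
After the first change, unemployed and labor force both fall by 1,535 → E = 61,559, U = 1,890, labor force = 63,449.
After the second change, employed falls and unemployed rises by 1,797; labor force unchanged → E = 59,762, U = 3,687, labor force = 63,449.
New unemployment rate = 3,687 / 63,449 = 5.81%.

New unemployment rate ≈ 5.81%.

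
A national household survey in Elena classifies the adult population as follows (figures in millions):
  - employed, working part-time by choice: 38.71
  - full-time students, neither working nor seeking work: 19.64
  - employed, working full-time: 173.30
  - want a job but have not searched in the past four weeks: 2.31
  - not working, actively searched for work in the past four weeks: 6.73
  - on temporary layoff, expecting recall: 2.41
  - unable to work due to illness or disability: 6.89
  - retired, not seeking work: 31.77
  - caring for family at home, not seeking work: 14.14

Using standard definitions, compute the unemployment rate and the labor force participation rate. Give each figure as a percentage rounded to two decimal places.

Unemployment rate ≈ 4.13%; labor force participation rate ≈ 74.74%.

Employed = 38.71 + 173.30 = 212.01 million.
Unemployed = 6.73 + 2.41 = 9.14 million (jobless and actively searching, or on temporary layoff).
Labor force = 212.01 + 9.14 = 221.15 million.
Not in labor force = 19.64 + 2.31 + 6.89 + 31.77 + 14.14 = 74.75 million (those not working and not actively searching are outside the labor force — including those who want a job but have given up searching).
Civilian working-age population = 221.15 + 74.75 = 295.90 million.
Unemployment rate = 9.14 / 221.15 = 4.13%.
Labor force participation rate = 221.15 / 295.90 = 74.74%.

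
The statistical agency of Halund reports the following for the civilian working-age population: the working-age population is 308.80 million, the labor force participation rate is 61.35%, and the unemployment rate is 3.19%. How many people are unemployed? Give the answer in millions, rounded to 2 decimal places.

Labor force = 0.6135 × 308.80 = 189.45 million.
Unemployed = 0.0319 × 189.45 ≈ 6.04 million.

About 6.04 million are unemployed.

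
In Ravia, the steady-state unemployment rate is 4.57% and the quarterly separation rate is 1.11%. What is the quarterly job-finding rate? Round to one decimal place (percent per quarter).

From u* = s/(s+f): f = s·(1−u)/u.
f = 1.11 × (1 − 0.0457) / 0.0457 = 1.0593 / 0.0457 ≈ 23.2% per quarter.

Job-finding rate ≈ 23.2% per quarter.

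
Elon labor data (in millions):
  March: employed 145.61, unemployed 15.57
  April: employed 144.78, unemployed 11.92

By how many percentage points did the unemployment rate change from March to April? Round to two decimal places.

March: labor force = 145.61 + 15.57 = 161.18; u = 15.57/161.18 = 9.66%.
April: labor force = 144.78 + 11.92 = 156.70; u = 11.92/156.70 = 7.61%.
Change = 7.61% − 9.66% = −2.05 pp.

The unemployment rate changed by −2.05 percentage points.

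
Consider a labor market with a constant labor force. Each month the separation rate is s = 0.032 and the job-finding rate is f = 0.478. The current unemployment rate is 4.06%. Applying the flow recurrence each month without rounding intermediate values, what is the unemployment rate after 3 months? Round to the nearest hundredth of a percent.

With a fixed labor force, u_{t+1} = u_t + s·(1−u_t) − f·u_t = u_t·(1−s−f) + s.
Here 1−s−f = 0.490 and s = 0.032.
u_1 = 0.040600 × 0.490 + 0.032 = 0.051894.
u_2 = 0.051894 × 0.490 + 0.032 = 0.057428.
u_3 = 0.057428 × 0.490 + 0.032 = 0.060140.

Unemployment rate after three months ≈ 6.01%.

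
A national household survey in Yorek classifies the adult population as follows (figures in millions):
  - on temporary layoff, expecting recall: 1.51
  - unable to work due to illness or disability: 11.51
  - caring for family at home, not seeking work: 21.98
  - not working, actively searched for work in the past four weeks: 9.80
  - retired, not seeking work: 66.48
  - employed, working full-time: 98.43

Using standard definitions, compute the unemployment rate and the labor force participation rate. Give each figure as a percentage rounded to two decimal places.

Employed = 98.43 million.
Unemployed = 1.51 + 9.80 = 11.31 million (jobless and actively searching, or on temporary layoff).
Labor force = 98.43 + 11.31 = 109.74 million.
Not in labor force = 11.51 + 21.98 + 66.48 = 99.97 million (those not working and not actively searching are outside the labor force).
Civilian working-age population = 109.74 + 99.97 = 209.71 million.
Unemployment rate = 11.31 / 109.74 = 10.31%.
Labor force participation rate = 109.74 / 209.71 = 52.33%.

Unemployment rate ≈ 10.31%; labor force participation rate ≈ 52.33%.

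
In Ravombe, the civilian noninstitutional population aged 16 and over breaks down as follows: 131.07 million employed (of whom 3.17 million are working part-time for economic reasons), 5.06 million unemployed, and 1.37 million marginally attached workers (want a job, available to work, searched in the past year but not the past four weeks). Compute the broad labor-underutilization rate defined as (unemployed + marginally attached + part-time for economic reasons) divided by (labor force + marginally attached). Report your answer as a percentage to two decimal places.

Labor force = 131.07 + 5.06 = 136.13 million.
Numerator = 5.06 + 1.37 + 3.17 = 9.60 million.
Denominator = 136.13 + 1.37 = 137.50 million.
Broad rate = 9.60 / 137.50 = 6.98%.

Broad underutilization rate ≈ 6.98%.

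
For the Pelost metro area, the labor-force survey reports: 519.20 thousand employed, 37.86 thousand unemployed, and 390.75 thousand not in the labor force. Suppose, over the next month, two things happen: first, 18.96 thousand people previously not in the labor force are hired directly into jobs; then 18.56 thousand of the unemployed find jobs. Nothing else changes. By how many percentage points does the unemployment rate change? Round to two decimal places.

The unemployment rate changes by −3.45 percentage points.

Initially, labor force = 519.20 + 37.86 = 557.06 thousand, so u = 37.86/557.06 = 6.80%.
After the first change, employed and labor force both rise by 18.96; unemployed unchanged → E = 538.16, U = 37.86, labor force = 576.02 thousand.
After the second change, unemployed falls and employed rises by 18.56; labor force unchanged → E = 556.72, U = 19.30, labor force = 576.02 thousand.
New unemployment rate = 19.30 / 576.02 = 3.35%.
Change = 3.35% − 6.80% = −3.45 percentage points.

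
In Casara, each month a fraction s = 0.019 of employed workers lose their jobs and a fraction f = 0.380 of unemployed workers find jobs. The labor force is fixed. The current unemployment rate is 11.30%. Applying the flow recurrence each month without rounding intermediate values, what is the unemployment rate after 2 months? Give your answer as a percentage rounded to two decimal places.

With a fixed labor force, u_{t+1} = u_t + s·(1−u_t) − f·u_t = u_t·(1−s−f) + s.
Here 1−s−f = 0.601 and s = 0.019.
u_1 = 0.113000 × 0.601 + 0.019 = 0.086913.
u_2 = 0.086913 × 0.601 + 0.019 = 0.071235.

Unemployment rate after two months ≈ 7.12%.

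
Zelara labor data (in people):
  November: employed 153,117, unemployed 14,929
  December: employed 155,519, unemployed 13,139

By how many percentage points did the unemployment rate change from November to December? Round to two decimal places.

The unemployment rate changed by −1.09 percentage points.

November: labor force = 153,117 + 14,929 = 168,046; u = 14,929/168,046 = 8.88%.
December: labor force = 155,519 + 13,139 = 168,658; u = 13,139/168,658 = 7.79%.
Change = 7.79% − 8.88% = −1.09 pp.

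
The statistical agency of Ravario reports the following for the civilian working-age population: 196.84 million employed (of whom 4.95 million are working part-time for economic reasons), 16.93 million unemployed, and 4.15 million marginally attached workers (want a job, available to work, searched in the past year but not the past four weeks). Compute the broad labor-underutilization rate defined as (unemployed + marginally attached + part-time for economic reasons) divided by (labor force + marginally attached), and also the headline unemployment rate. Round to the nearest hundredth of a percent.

Labor force = 196.84 + 16.93 = 213.77 million.
Numerator = 16.93 + 4.15 + 4.95 = 26.03 million.
Denominator = 213.77 + 4.15 = 217.92 million.
Broad rate = 26.03 / 217.92 = 11.94%.
Headline unemployment rate = 16.93 / 213.77 = 7.92%.

Broad underutilization rate ≈ 11.94%; headline unemployment rate ≈ 7.92%.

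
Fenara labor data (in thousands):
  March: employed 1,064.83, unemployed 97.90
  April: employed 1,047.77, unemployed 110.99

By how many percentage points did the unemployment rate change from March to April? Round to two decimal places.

March: labor force = 1,064.83 + 97.90 = 1,162.73; u = 97.90/1,162.73 = 8.42%.
April: labor force = 1,047.77 + 110.99 = 1,158.76; u = 110.99/1,158.76 = 9.58%.
Change = 9.58% − 8.42% = +1.16 pp.

The unemployment rate changed by +1.16 percentage points.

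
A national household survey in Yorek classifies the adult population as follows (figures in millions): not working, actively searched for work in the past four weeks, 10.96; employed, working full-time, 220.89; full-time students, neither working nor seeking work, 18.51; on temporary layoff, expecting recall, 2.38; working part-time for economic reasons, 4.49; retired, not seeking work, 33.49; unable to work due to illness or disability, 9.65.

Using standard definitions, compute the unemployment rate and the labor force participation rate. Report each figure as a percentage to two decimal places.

Employed = 220.89 + 4.49 = 225.38 million (anyone who worked, including part-time for economic reasons, counts as employed).
Unemployed = 10.96 + 2.38 = 13.34 million (jobless and actively searching, or on temporary layoff).
Labor force = 225.38 + 13.34 = 238.72 million.
Not in labor force = 18.51 + 33.49 + 9.65 = 61.65 million (those not working and not actively searching are outside the labor force).
Civilian working-age population = 238.72 + 61.65 = 300.37 million.
Unemployment rate = 13.34 / 238.72 = 5.59%.
Labor force participation rate = 238.72 / 300.37 = 79.48%.

Unemployment rate ≈ 5.59%; labor force participation rate ≈ 79.48%.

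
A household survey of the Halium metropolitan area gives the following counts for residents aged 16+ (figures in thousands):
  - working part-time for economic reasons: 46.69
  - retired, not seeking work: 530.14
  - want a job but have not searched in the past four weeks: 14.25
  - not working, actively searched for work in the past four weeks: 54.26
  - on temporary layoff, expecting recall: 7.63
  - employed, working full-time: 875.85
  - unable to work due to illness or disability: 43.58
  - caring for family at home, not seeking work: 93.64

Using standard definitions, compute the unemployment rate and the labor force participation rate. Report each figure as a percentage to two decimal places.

Employed = 46.69 + 875.85 = 922.54 thousand (anyone who worked, including part-time for economic reasons, counts as employed).
Unemployed = 54.26 + 7.63 = 61.89 thousand (jobless and actively searching, or on temporary layoff).
Labor force = 922.54 + 61.89 = 984.43 thousand.
Not in labor force = 530.14 + 14.25 + 43.58 + 93.64 = 681.61 thousand (those not working and not actively searching are outside the labor force — including those who want a job but have given up searching).
Civilian working-age population = 984.43 + 681.61 = 1,666.04 thousand.
Unemployment rate = 61.89 / 984.43 = 6.29%.
Labor force participation rate = 984.43 / 1,666.04 = 59.09%.

Unemployment rate ≈ 6.29%; labor force participation rate ≈ 59.09%.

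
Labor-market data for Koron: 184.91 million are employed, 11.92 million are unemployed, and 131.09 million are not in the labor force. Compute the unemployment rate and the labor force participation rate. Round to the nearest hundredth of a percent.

Labor force = employed + unemployed = 184.91 + 11.92 = 196.83 million.
Working-age population = 196.83 + 131.09 = 327.92 million.
Unemployment rate = 11.92 / 196.83 = 6.06%.
Labor force participation rate = 196.83 / 327.92 = 60.02%.

Unemployment rate ≈ 6.06%; labor force participation rate ≈ 60.02%.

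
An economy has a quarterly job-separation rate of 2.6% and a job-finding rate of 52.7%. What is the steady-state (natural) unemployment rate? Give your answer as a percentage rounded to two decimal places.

Steady-state unemployment rate ≈ 4.70%.

At steady state the flows balance: s·E = f·U, so U/(E+U) = s/(s+f).
u* = 2.6 / (2.6 + 52.7) = 2.6 / 55.30 = 4.70%.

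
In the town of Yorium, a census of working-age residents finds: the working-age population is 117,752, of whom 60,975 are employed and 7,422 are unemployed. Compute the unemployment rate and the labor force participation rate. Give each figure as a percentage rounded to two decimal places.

Labor force = employed + unemployed = 60,975 + 7,422 = 68,397.
Unemployment rate = 7,422 / 68,397 = 10.85%.
Labor force participation rate = 68,397 / 117,752 = 58.09%.

Unemployment rate ≈ 10.85%; labor force participation rate ≈ 58.09%.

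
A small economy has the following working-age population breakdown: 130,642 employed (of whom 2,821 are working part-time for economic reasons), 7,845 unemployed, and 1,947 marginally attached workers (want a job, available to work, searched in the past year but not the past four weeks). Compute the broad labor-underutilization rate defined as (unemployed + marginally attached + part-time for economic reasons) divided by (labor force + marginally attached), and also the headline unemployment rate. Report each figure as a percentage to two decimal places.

Labor force = 130,642 + 7,845 = 138,487.
Numerator = 7,845 + 1,947 + 2,821 = 12,613.
Denominator = 138,487 + 1,947 = 140,434.
Broad rate = 12,613 / 140,434 = 8.98%.
Headline unemployment rate = 7,845 / 138,487 = 5.66%.

Broad underutilization rate ≈ 8.98%; headline unemployment rate ≈ 5.66%.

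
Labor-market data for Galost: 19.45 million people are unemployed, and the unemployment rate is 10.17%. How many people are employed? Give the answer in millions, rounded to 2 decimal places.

Labor force = U / u = 19.45 / 0.1017 ≈ 191.25 million.
Employed = labor force − unemployed = 191.25 − 19.45 = 171.80 million.

About 171.80 million are employed.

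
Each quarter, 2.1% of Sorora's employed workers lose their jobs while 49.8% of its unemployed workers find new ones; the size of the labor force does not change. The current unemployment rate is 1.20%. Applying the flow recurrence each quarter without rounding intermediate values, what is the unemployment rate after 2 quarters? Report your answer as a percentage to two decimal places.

Unemployment rate after two quarters ≈ 3.39%.

With a fixed labor force, u_{t+1} = u_t + s·(1−u_t) − f·u_t = u_t·(1−s−f) + s.
Here 1−s−f = 0.481 and s = 0.021.
u_1 = 0.012000 × 0.481 + 0.021 = 0.026772.
u_2 = 0.026772 × 0.481 + 0.021 = 0.033877.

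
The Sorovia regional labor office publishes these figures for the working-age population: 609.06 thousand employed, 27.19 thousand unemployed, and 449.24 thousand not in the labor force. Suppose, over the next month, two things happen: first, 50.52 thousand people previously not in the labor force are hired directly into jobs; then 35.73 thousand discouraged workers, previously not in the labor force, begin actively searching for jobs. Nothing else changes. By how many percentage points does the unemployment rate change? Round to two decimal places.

Initially, labor force = 609.06 + 27.19 = 636.25 thousand, so u = 27.19/636.25 = 4.27%.
After the first change, employed and labor force both rise by 50.52; unemployed unchanged → E = 659.58, U = 27.19, labor force = 686.77 thousand.
After the second change, unemployed and labor force both rise by 35.73 → E = 659.58, U = 62.92, labor force = 722.50 thousand.
New unemployment rate = 62.92 / 722.50 = 8.71%.
Change = 8.71% − 4.27% = +4.44 percentage points.

The unemployment rate changes by +4.44 percentage points.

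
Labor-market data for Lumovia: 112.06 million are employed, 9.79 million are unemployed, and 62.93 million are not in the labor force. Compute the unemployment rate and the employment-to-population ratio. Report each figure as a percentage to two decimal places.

Unemployment rate ≈ 8.03%; employment-population ratio ≈ 60.65%.

Labor force = employed + unemployed = 112.06 + 9.79 = 121.85 million.
Working-age population = 121.85 + 62.93 = 184.78 million.
Unemployment rate = 9.79 / 121.85 = 8.03%.
Employment-population ratio = 112.06 / 184.78 = 60.65%.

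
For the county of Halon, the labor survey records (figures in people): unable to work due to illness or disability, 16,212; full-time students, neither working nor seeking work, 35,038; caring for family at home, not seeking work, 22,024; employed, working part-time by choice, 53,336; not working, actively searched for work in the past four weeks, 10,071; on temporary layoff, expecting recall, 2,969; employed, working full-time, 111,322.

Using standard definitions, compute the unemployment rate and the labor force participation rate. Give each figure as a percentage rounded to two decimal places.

Unemployment rate ≈ 7.34%; labor force participation rate ≈ 70.80%.

Employed = 53,336 + 111,322 = 164,658.
Unemployed = 10,071 + 2,969 = 13,040 (jobless and actively searching, or on temporary layoff).
Labor force = 164,658 + 13,040 = 177,698.
Not in labor force = 16,212 + 35,038 + 22,024 = 73,274 (those not working and not actively searching are outside the labor force).
Civilian working-age population = 177,698 + 73,274 = 250,972.
Unemployment rate = 13,040 / 177,698 = 7.34%.
Labor force participation rate = 177,698 / 250,972 = 70.80%.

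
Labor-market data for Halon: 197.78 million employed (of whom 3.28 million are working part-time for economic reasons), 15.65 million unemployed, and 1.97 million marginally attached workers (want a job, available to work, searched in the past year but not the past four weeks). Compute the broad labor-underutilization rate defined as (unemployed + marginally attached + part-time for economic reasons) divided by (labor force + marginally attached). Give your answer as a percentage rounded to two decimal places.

Labor force = 197.78 + 15.65 = 213.43 million.
Numerator = 15.65 + 1.97 + 3.28 = 20.90 million.
Denominator = 213.43 + 1.97 = 215.40 million.
Broad rate = 20.90 / 215.40 = 9.70%.

Broad underutilization rate ≈ 9.70%.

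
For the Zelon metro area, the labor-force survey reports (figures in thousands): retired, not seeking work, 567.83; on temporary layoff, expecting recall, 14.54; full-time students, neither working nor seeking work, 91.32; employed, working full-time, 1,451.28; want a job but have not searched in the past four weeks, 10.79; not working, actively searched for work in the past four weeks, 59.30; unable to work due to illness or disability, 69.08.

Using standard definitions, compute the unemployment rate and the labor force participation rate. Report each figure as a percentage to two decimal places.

Unemployment rate ≈ 4.84%; labor force participation rate ≈ 67.36%.

Employed = 1,451.28 thousand.
Unemployed = 14.54 + 59.30 = 73.84 thousand (jobless and actively searching, or on temporary layoff).
Labor force = 1,451.28 + 73.84 = 1,525.12 thousand.
Not in labor force = 567.83 + 91.32 + 10.79 + 69.08 = 739.02 thousand (those not working and not actively searching are outside the labor force — including those who want a job but have given up searching).
Civilian working-age population = 1,525.12 + 739.02 = 2,264.14 thousand.
Unemployment rate = 73.84 / 1,525.12 = 4.84%.
Labor force participation rate = 1,525.12 / 2,264.14 = 67.36%.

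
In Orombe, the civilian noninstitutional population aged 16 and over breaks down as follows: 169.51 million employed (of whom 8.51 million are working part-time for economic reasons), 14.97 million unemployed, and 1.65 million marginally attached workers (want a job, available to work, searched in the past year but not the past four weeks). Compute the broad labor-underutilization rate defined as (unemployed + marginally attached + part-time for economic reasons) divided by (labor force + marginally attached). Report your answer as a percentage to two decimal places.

Labor force = 169.51 + 14.97 = 184.48 million.
Numerator = 14.97 + 1.65 + 8.51 = 25.13 million.
Denominator = 184.48 + 1.65 = 186.13 million.
Broad rate = 25.13 / 186.13 = 13.50%.

Broad underutilization rate ≈ 13.50%.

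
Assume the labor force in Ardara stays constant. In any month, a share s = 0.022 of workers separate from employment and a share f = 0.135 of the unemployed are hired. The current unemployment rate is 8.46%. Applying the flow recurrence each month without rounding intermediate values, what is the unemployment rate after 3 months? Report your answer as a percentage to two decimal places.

With a fixed labor force, u_{t+1} = u_t + s·(1−u_t) − f·u_t = u_t·(1−s−f) + s.
Here 1−s−f = 0.843 and s = 0.022.
u_1 = 0.084600 × 0.843 + 0.022 = 0.093318.
u_2 = 0.093318 × 0.843 + 0.022 = 0.100667.
u_3 = 0.100667 × 0.843 + 0.022 = 0.106862.

Unemployment rate after three months ≈ 10.69%.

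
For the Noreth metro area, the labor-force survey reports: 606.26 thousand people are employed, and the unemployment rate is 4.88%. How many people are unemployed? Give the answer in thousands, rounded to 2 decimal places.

Let U be the number unemployed. The labor force is E + U, and U/(E+U) = 0.0488.
So U = 0.0488 × 606.26 / (1 − 0.0488) = 29.5855 / 0.9512 ≈ 31.10 thousand.

About 31.10 thousand are unemployed.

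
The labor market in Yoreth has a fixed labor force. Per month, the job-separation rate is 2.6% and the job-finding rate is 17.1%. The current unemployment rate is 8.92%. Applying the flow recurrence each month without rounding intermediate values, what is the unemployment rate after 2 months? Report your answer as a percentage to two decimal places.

Unemployment rate after two months ≈ 10.44%.

With a fixed labor force, u_{t+1} = u_t + s·(1−u_t) − f·u_t = u_t·(1−s−f) + s.
Here 1−s−f = 0.803 and s = 0.026.
u_1 = 0.089200 × 0.803 + 0.026 = 0.097628.
u_2 = 0.097628 × 0.803 + 0.026 = 0.104395.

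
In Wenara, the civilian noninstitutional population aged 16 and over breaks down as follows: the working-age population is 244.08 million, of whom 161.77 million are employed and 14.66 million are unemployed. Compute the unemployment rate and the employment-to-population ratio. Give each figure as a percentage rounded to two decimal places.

Labor force = employed + unemployed = 161.77 + 14.66 = 176.43 million.
Unemployment rate = 14.66 / 176.43 = 8.31%.
Employment-population ratio = 161.77 / 244.08 = 66.28%.

Unemployment rate ≈ 8.31%; employment-population ratio ≈ 66.28%.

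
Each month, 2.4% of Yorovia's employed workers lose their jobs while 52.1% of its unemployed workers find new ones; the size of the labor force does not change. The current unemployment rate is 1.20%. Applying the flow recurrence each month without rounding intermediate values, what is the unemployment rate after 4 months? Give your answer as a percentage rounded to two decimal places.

Unemployment rate after four months ≈ 4.27%.

With a fixed labor force, u_{t+1} = u_t + s·(1−u_t) − f·u_t = u_t·(1−s−f) + s.
Here 1−s−f = 0.455 and s = 0.024.
u_1 = 0.012000 × 0.455 + 0.024 = 0.029460.
u_2 = 0.029460 × 0.455 + 0.024 = 0.037404.
u_3 = 0.037404 × 0.455 + 0.024 = 0.041019.
u_4 = 0.041019 × 0.455 + 0.024 = 0.042664.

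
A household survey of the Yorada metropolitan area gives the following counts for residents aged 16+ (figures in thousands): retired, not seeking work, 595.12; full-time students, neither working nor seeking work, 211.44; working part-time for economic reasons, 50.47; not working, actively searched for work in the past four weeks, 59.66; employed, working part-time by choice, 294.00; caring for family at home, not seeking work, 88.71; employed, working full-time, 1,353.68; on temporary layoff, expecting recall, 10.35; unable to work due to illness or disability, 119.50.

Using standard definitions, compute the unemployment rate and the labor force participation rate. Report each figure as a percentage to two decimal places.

Unemployment rate ≈ 3.96%; labor force participation rate ≈ 63.54%.

Employed = 50.47 + 294.00 + 1,353.68 = 1,698.15 thousand (anyone who worked, including part-time for economic reasons, counts as employed).
Unemployed = 59.66 + 10.35 = 70.01 thousand (jobless and actively searching, or on temporary layoff).
Labor force = 1,698.15 + 70.01 = 1,768.16 thousand.
Not in labor force = 595.12 + 211.44 + 88.71 + 119.50 = 1,014.77 thousand (those not working and not actively searching are outside the labor force).
Civilian working-age population = 1,768.16 + 1,014.77 = 2,782.93 thousand.
Unemployment rate = 70.01 / 1,768.16 = 3.96%.
Labor force participation rate = 1,768.16 / 2,782.93 = 63.54%.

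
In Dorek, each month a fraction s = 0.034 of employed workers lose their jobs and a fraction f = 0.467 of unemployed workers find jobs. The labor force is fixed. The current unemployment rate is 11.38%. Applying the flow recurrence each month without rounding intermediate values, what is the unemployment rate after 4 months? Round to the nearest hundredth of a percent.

With a fixed labor force, u_{t+1} = u_t + s·(1−u_t) − f·u_t = u_t·(1−s−f) + s.
Here 1−s−f = 0.499 and s = 0.034.
u_1 = 0.113800 × 0.499 + 0.034 = 0.090786.
u_2 = 0.090786 × 0.499 + 0.034 = 0.079302.
u_3 = 0.079302 × 0.499 + 0.034 = 0.073572.
u_4 = 0.073572 × 0.499 + 0.034 = 0.070712.

Unemployment rate after four months ≈ 7.07%.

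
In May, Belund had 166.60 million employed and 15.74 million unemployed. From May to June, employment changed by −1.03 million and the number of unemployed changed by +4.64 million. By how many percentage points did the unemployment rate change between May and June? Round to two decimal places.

The unemployment rate changed by +2.33 percentage points.

May: labor force = 166.60 + 15.74 = 182.34; u = 15.74/182.34 = 8.63%.
June: labor force = 165.57 + 20.38 = 185.95; u = 20.38/185.95 = 10.96%.
Change = 10.96% − 8.63% = +2.33 pp.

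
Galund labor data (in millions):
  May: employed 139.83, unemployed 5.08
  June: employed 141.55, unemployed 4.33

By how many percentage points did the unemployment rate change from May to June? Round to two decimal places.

May: labor force = 139.83 + 5.08 = 144.91; u = 5.08/144.91 = 3.51%.
June: labor force = 141.55 + 4.33 = 145.88; u = 4.33/145.88 = 2.97%.
Change = 2.97% − 3.51% = −0.54 pp.

The unemployment rate changed by −0.54 percentage points.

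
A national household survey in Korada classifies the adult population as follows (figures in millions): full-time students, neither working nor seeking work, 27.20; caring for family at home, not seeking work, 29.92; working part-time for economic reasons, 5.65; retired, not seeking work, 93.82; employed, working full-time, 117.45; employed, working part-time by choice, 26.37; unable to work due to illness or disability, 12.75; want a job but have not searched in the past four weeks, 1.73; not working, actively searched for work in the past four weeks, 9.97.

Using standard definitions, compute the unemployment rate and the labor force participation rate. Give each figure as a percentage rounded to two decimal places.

Unemployment rate ≈ 6.25%; labor force participation rate ≈ 49.08%.

Employed = 5.65 + 117.45 + 26.37 = 149.47 million (anyone who worked, including part-time for economic reasons, counts as employed).
Unemployed = 9.97 million.
Labor force = 149.47 + 9.97 = 159.44 million.
Not in labor force = 27.20 + 29.92 + 93.82 + 12.75 + 1.73 = 165.42 million (those not working and not actively searching are outside the labor force — including those who want a job but have given up searching).
Civilian working-age population = 159.44 + 165.42 = 324.86 million.
Unemployment rate = 9.97 / 159.44 = 6.25%.
Labor force participation rate = 159.44 / 324.86 = 49.08%.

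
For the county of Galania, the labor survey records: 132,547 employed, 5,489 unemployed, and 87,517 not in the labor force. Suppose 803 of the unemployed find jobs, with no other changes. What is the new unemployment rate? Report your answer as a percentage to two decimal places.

New unemployment rate ≈ 3.39%.

Initially, labor force = 132,547 + 5,489 = 138,036, so u = 5,489/138,036 = 3.98%.
After the change, unemployed falls and employed rises by 803; labor force unchanged → E = 133,350, U = 4,686, labor force = 138,036.
New unemployment rate = 4,686 / 138,036 = 3.39%.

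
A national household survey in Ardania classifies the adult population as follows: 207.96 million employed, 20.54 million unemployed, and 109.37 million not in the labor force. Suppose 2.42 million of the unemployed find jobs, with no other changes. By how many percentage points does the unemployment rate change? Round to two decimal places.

The unemployment rate changes by −1.06 percentage points.

Initially, labor force = 207.96 + 20.54 = 228.50 million, so u = 20.54/228.50 = 8.99%.
After the change, unemployed falls and employed rises by 2.42; labor force unchanged → E = 210.38, U = 18.12, labor force = 228.50 million.
New unemployment rate = 18.12 / 228.50 = 7.93%.
Change = 7.93% − 8.99% = −1.06 percentage points.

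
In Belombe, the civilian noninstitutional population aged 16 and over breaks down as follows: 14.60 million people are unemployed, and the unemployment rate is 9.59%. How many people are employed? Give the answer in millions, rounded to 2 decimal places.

Labor force = U / u = 14.60 / 0.0959 ≈ 152.24 million.
Employed = labor force − unemployed = 152.24 − 14.60 = 137.64 million.

About 137.64 million are employed.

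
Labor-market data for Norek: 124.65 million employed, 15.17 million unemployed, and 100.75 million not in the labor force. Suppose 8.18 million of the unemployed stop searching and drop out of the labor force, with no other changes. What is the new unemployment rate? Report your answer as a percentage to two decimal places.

New unemployment rate ≈ 5.31%.

Initially, labor force = 124.65 + 15.17 = 139.82 million, so u = 15.17/139.82 = 10.85%.
After the change, unemployed and labor force both fall by 8.18 → E = 124.65, U = 6.99, labor force = 131.64 million.
New unemployment rate = 6.99 / 131.64 = 5.31%.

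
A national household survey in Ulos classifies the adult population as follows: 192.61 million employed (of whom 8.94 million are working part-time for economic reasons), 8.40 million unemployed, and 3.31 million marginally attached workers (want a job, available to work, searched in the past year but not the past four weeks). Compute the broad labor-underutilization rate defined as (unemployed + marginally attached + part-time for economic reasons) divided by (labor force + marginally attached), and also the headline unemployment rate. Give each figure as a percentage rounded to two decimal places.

Broad underutilization rate ≈ 10.11%; headline unemployment rate ≈ 4.18%.

Labor force = 192.61 + 8.40 = 201.01 million.
Numerator = 8.40 + 3.31 + 8.94 = 20.65 million.
Denominator = 201.01 + 3.31 = 204.32 million.
Broad rate = 20.65 / 204.32 = 10.11%.
Headline unemployment rate = 8.40 / 201.01 = 4.18%.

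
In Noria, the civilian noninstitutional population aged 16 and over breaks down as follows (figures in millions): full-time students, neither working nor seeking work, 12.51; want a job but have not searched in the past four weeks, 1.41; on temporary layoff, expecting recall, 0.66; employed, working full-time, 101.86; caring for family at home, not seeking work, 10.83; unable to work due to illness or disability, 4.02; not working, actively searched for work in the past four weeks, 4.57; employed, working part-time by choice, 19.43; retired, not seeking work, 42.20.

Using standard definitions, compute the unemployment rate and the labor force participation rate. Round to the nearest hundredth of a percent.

Unemployment rate ≈ 4.13%; labor force participation rate ≈ 64.06%.

Employed = 101.86 + 19.43 = 121.29 million.
Unemployed = 0.66 + 4.57 = 5.23 million (jobless and actively searching, or on temporary layoff).
Labor force = 121.29 + 5.23 = 126.52 million.
Not in labor force = 12.51 + 1.41 + 10.83 + 4.02 + 42.20 = 70.97 million (those not working and not actively searching are outside the labor force — including those who want a job but have given up searching).
Civilian working-age population = 126.52 + 70.97 = 197.49 million.
Unemployment rate = 5.23 / 126.52 = 4.13%.
Labor force participation rate = 126.52 / 197.49 = 64.06%.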